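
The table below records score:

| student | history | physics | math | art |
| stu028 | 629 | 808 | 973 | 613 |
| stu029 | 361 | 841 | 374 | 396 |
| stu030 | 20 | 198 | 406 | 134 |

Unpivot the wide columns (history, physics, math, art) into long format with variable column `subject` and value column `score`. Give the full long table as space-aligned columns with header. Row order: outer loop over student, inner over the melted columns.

student  subject  score
stu028   history  629  
stu028   physics  808  
stu028   math     973  
stu028   art      613  
stu029   history  361  
stu029   physics  841  
stu029   math     374  
stu029   art      396  
stu030   history  20   
stu030   physics  198  
stu030   math     406  
stu030   art      134  

Each (student, column) pair becomes one row: 3 × 4 = 12 rows.
For example, (stu028, history) → score=629.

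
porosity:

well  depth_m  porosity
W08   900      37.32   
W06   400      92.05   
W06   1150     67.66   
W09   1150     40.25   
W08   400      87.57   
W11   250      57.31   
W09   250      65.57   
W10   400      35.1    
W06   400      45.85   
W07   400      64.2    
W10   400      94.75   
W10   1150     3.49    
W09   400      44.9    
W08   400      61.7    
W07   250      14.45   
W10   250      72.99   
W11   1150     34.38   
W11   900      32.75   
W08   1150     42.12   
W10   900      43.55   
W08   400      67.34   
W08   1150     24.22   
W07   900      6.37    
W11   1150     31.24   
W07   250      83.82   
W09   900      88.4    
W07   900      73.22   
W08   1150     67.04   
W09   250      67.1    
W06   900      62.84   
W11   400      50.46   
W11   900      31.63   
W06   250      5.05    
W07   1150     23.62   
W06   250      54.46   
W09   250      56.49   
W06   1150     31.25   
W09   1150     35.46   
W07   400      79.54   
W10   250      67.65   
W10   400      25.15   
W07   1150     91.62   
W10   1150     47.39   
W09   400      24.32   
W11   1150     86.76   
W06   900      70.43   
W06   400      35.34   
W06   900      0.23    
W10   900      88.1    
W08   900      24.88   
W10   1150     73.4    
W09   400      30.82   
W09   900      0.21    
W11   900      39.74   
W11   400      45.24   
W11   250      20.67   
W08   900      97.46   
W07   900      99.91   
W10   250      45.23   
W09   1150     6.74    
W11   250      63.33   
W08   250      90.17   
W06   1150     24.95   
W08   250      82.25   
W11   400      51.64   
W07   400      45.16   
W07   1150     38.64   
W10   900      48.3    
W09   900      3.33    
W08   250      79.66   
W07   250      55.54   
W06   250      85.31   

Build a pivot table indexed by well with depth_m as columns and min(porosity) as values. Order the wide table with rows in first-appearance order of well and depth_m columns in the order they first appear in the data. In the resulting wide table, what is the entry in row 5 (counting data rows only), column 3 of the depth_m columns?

With rows in first-appearance order of well, row 5 is well=W10. depth_m columns in first-appearance order: 900, 400, 1150, 250; column 3 is 1150.
Long rows with well=W10, depth_m=1150: min(3.49, 47.39, 73.4) = 3.49.

3.49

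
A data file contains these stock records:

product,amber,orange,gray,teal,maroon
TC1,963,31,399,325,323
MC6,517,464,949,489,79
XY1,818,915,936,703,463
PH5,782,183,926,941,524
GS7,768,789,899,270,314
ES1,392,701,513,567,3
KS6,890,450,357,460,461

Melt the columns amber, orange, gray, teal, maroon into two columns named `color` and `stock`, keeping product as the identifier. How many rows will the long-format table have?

35

7 product values × 5 melted columns = 35 rows.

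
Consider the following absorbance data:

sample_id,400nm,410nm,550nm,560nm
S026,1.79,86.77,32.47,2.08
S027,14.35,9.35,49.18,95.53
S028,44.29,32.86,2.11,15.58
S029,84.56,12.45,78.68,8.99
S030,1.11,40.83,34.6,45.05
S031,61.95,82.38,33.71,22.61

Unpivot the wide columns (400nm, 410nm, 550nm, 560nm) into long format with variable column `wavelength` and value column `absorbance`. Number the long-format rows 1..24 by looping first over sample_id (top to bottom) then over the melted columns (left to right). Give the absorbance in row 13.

24 rows total (6 × 4). Row 13: index ⌊(13-1)/4⌋ = 3 into sample_id → S029; (13-1) mod 4 = 0 into the melted columns → 400nm.
So row 13 is (S029, 400nm, 84.56); absorbance = 84.56.

84.56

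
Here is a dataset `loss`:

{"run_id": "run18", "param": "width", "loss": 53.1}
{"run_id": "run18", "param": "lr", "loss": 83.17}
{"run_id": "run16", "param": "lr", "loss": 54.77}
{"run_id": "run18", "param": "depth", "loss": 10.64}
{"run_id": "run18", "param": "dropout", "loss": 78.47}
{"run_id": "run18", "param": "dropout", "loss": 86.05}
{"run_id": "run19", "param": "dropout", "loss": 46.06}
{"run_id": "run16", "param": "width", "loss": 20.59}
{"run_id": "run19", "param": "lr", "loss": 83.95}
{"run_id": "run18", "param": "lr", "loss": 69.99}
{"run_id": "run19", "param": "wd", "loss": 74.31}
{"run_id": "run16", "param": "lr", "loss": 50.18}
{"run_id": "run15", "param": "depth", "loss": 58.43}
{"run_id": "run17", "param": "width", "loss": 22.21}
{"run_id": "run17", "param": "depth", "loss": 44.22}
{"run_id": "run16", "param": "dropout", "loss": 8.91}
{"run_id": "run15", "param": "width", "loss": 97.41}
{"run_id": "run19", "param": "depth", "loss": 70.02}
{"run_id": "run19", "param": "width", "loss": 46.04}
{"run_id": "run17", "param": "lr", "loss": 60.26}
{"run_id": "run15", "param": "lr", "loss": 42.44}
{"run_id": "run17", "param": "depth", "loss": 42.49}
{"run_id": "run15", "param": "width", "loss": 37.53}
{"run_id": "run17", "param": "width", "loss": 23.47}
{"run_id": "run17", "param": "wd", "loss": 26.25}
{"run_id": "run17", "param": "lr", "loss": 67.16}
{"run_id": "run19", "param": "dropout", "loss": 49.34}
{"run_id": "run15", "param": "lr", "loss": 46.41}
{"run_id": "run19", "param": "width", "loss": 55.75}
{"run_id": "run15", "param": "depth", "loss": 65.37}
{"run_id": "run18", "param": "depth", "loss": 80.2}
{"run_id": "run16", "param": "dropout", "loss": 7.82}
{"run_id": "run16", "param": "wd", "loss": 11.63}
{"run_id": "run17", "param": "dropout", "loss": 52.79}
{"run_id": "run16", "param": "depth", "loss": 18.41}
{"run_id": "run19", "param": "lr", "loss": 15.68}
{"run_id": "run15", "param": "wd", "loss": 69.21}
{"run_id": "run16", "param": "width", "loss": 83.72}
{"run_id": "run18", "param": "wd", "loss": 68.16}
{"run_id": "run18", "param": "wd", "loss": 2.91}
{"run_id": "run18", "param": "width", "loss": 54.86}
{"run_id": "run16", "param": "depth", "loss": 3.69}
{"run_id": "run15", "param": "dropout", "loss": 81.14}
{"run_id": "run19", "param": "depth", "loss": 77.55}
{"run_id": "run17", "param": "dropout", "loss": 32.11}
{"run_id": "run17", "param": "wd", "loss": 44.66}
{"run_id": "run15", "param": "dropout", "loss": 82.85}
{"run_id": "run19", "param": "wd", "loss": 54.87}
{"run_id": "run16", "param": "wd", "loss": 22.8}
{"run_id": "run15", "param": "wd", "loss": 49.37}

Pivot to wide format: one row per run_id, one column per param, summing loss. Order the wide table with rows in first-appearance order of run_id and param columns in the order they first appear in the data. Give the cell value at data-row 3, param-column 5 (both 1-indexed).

With rows in first-appearance order of run_id, row 3 is run_id=run19. param columns in first-appearance order: width, lr, depth, dropout, wd; column 5 is wd.
Long rows with run_id=run19, param=wd: 74.31 + 54.87 = 129.18.

129.18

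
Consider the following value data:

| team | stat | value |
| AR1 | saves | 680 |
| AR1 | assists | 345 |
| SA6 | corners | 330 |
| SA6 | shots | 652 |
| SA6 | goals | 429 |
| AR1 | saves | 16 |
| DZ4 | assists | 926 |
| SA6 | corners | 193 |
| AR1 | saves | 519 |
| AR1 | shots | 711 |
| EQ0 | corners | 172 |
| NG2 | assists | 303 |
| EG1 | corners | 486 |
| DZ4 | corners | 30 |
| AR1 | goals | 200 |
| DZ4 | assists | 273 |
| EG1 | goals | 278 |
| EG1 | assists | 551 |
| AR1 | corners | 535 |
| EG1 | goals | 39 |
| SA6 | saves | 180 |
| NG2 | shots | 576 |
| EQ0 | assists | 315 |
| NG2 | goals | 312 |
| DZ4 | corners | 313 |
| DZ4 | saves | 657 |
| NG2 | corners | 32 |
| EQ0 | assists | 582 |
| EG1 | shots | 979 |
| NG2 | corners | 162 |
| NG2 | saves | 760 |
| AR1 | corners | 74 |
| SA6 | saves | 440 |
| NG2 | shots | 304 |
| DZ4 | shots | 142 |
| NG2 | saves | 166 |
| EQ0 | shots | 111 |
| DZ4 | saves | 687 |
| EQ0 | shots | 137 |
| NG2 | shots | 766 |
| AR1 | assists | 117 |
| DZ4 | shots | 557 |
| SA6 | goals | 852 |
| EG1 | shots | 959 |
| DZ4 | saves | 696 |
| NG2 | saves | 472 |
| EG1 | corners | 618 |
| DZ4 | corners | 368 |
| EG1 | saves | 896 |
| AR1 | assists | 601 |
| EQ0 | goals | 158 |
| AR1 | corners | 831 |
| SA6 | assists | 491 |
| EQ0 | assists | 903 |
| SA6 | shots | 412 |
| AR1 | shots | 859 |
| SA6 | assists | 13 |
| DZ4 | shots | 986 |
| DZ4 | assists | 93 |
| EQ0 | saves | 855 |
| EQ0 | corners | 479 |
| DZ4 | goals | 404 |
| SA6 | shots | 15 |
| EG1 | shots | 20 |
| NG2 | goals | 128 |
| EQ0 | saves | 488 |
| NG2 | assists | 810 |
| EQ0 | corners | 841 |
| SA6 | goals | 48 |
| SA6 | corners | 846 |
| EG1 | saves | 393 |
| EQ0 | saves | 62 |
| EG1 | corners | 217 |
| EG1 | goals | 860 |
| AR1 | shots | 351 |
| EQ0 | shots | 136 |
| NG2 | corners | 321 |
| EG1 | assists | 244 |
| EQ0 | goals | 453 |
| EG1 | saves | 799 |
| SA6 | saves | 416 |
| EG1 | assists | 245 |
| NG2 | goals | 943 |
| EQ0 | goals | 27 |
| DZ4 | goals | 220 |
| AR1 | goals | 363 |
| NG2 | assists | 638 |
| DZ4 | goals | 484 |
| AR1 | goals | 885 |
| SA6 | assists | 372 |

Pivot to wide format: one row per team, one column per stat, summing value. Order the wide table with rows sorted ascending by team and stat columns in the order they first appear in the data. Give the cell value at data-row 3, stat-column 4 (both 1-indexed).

1958

With rows sorted ascending by team, row 3 is team=EG1. stat columns in first-appearance order: saves, assists, corners, shots, goals; column 4 is shots.
Long rows with team=EG1, stat=shots: 979 + 959 + 20 = 1958.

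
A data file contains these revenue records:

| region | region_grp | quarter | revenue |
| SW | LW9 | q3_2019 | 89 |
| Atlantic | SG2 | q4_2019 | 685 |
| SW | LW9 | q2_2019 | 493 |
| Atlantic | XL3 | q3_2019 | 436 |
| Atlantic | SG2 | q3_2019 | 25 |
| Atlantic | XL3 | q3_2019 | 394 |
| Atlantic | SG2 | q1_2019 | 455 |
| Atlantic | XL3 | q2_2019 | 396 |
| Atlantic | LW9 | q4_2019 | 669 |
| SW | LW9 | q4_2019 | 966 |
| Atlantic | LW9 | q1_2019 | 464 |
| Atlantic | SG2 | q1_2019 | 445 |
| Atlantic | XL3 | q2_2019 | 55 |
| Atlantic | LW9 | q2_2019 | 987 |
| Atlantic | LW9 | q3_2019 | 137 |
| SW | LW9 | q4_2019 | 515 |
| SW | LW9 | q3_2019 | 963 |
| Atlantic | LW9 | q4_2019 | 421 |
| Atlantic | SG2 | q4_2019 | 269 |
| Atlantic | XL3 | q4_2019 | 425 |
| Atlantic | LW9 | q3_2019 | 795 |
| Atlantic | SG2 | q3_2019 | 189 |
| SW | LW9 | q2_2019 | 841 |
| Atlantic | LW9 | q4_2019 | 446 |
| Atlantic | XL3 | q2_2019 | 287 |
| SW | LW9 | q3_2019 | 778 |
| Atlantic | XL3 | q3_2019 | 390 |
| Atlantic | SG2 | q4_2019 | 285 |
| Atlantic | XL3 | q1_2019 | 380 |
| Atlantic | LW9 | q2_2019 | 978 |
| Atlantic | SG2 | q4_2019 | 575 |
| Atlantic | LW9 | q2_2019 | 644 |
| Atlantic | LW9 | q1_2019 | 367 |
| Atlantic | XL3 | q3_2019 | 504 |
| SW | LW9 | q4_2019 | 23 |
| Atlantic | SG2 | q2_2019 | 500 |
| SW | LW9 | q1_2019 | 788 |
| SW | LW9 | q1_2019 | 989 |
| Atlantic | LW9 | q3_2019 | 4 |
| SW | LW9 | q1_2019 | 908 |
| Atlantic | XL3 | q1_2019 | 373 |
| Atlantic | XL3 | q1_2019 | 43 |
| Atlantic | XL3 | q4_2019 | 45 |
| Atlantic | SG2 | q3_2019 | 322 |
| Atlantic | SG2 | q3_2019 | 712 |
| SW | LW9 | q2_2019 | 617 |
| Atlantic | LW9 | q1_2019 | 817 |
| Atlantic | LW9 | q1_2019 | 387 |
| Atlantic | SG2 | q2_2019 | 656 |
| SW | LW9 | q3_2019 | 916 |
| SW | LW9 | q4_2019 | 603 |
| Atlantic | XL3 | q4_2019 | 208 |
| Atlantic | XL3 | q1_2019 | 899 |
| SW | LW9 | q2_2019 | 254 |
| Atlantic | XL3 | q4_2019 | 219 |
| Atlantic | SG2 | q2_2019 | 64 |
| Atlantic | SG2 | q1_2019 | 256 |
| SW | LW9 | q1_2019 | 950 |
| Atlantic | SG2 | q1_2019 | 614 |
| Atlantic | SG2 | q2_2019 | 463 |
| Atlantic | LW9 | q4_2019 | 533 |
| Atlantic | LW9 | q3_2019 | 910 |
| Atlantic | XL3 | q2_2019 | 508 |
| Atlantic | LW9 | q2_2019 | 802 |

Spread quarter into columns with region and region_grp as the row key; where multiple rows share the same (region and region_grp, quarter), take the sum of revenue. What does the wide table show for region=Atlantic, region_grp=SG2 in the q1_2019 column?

Rows with region=Atlantic, region_grp=SG2 and quarter=q1_2019: revenue values are 455, 445, 256, 614.
455 + 445 + 256 + 614 = 1770.

1770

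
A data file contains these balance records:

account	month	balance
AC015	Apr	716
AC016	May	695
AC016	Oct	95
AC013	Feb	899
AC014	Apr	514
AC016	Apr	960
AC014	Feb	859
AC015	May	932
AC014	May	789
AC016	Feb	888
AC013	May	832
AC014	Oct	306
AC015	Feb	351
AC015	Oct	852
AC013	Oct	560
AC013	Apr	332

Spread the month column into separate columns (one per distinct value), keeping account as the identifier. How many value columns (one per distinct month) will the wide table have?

4 distinct month values: Feb, Apr, Oct, May.

4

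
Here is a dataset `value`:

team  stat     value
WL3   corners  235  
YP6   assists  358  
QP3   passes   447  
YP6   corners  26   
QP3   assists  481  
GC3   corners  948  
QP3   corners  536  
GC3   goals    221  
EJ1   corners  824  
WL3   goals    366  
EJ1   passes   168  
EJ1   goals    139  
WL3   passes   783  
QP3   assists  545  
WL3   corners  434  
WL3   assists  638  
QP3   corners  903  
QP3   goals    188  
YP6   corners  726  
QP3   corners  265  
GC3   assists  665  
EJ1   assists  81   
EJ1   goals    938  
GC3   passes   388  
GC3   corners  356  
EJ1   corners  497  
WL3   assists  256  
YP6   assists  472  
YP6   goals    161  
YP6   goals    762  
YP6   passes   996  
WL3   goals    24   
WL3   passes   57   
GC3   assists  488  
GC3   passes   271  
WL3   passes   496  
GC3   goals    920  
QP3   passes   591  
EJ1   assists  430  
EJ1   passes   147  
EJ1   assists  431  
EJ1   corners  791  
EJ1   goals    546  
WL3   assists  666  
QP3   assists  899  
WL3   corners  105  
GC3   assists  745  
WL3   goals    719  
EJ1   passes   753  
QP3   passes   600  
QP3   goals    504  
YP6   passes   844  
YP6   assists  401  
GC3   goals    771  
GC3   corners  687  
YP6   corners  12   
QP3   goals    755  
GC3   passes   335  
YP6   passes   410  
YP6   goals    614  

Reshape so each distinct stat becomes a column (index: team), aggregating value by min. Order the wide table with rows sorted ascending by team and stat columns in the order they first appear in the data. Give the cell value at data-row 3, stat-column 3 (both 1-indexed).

With rows sorted ascending by team, row 3 is team=QP3. stat columns in first-appearance order: corners, assists, passes, goals; column 3 is passes.
Long rows with team=QP3, stat=passes: min(447, 591, 600) = 447.

447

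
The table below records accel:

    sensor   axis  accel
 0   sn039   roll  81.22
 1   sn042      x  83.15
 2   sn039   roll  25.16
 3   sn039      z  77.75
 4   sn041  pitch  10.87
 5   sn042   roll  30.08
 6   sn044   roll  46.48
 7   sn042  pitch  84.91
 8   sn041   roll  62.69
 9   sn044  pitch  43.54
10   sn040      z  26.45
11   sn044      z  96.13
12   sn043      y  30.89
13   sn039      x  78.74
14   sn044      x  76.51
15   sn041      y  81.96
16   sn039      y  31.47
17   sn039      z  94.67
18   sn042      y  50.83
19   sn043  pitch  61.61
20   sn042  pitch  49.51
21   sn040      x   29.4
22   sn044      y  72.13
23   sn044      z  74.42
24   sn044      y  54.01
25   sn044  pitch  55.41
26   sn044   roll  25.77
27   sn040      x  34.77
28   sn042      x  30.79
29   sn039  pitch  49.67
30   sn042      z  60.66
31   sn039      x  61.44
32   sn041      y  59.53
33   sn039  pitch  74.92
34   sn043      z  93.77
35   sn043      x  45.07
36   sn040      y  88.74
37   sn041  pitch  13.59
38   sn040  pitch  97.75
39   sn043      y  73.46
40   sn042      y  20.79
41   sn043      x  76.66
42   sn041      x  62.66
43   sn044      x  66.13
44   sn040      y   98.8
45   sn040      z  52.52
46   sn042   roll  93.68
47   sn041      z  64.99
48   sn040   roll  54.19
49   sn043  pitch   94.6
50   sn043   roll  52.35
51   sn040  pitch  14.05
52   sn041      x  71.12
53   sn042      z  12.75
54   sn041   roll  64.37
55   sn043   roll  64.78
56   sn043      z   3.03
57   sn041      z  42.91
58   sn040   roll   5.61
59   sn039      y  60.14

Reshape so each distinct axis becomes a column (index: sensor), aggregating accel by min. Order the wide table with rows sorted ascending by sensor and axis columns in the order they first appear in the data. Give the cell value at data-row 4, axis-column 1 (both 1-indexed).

30.08

With rows sorted ascending by sensor, row 4 is sensor=sn042. axis columns in first-appearance order: roll, x, z, pitch, y; column 1 is roll.
Long rows with sensor=sn042, axis=roll: min(30.08, 93.68) = 30.08.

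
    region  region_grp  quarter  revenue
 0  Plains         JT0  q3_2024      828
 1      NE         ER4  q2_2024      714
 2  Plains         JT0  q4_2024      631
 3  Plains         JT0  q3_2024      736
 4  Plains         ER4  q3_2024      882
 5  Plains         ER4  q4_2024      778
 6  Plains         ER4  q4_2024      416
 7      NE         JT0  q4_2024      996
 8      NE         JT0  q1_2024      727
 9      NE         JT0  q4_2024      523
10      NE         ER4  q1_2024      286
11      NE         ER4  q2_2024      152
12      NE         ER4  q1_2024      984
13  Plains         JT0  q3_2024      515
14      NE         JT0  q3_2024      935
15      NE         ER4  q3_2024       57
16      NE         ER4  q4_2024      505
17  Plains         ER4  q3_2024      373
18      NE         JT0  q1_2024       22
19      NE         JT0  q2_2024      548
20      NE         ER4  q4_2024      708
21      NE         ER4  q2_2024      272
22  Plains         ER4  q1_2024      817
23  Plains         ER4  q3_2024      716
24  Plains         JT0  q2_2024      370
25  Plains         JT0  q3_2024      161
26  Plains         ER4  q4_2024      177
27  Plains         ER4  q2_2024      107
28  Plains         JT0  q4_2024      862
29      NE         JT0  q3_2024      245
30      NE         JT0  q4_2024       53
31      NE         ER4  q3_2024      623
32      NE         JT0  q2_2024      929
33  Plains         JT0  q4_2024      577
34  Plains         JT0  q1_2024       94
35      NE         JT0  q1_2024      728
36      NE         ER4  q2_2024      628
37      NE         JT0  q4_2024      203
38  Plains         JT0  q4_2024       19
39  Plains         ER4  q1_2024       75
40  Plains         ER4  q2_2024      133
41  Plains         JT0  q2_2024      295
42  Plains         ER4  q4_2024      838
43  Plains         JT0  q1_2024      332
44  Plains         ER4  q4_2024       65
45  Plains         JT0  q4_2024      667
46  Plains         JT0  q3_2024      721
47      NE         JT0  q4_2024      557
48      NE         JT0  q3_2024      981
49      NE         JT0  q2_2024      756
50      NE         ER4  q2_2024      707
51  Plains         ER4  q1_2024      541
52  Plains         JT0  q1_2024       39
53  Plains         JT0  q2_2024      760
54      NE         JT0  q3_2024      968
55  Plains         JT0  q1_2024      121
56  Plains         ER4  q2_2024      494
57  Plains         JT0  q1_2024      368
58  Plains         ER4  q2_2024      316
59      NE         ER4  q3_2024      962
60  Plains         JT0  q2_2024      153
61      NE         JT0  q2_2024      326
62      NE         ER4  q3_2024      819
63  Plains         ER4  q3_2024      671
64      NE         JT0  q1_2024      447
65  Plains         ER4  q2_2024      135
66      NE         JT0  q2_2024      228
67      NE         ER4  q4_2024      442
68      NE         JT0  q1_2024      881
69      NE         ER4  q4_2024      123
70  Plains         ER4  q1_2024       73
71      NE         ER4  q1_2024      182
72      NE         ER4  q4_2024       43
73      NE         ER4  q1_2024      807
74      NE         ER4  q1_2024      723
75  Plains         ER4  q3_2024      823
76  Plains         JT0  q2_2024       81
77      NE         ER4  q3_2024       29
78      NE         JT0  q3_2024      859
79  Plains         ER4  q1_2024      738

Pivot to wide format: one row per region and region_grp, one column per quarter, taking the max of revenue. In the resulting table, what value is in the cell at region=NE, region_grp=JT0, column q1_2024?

881

Rows with region=NE, region_grp=JT0 and quarter=q1_2024: revenue values are 727, 22, 728, 447, 881.
max(727, 22, 728, 447, 881) = 881.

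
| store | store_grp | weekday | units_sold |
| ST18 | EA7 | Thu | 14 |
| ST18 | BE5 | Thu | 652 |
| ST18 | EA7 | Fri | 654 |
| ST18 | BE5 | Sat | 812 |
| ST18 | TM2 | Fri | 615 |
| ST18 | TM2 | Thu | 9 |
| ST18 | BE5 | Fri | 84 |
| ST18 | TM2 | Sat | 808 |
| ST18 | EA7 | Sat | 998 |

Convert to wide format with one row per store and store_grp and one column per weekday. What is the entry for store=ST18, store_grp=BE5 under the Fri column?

Wide layout: rows indexed by store and store_grp, columns are the 3 distinct weekday values (Thu, Fri, Sat).
Cell (store=ST18, store_grp=BE5, weekday=Fri) draws from the long row where store=ST18, store_grp=BE5 and weekday=Fri, which has units_sold=84.

84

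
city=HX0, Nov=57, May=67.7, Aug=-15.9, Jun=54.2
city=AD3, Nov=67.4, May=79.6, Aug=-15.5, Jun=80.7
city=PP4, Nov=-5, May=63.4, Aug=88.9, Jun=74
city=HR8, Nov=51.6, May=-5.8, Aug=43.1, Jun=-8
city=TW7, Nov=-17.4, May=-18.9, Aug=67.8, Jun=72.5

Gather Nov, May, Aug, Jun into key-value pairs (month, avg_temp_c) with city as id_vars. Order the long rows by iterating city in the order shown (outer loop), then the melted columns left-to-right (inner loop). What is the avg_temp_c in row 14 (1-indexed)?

-5.8

20 rows total (5 × 4). Row 14: index ⌊(14-1)/4⌋ = 3 into city → HR8; (14-1) mod 4 = 1 into the melted columns → May.
So row 14 is (HR8, May, -5.8); avg_temp_c = -5.8.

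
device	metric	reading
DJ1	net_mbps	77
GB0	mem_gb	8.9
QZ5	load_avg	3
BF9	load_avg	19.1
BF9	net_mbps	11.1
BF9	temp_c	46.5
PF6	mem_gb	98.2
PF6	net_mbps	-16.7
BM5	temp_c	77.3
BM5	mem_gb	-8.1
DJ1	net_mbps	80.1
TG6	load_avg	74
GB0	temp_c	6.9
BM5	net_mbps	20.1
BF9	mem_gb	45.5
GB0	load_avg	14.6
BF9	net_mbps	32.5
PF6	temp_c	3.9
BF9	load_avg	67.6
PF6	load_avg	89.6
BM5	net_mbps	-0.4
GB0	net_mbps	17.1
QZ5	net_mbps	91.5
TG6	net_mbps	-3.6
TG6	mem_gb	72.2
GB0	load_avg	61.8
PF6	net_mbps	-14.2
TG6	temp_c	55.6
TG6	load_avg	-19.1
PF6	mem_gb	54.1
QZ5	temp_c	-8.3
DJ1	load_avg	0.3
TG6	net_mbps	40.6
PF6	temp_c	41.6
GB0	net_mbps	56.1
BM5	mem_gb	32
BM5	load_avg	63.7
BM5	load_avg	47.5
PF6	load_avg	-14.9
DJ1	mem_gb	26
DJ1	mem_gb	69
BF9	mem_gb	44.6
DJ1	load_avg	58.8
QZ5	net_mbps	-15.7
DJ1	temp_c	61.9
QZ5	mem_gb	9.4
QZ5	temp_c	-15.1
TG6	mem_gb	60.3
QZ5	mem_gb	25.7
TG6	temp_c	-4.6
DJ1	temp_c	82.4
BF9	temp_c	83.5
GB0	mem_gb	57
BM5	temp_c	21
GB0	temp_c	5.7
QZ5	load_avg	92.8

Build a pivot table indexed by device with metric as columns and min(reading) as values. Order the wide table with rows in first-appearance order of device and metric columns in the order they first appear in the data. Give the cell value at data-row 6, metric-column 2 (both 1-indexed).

-8.1

With rows in first-appearance order of device, row 6 is device=BM5. metric columns in first-appearance order: net_mbps, mem_gb, load_avg, temp_c; column 2 is mem_gb.
Long rows with device=BM5, metric=mem_gb: min(-8.1, 32) = -8.1.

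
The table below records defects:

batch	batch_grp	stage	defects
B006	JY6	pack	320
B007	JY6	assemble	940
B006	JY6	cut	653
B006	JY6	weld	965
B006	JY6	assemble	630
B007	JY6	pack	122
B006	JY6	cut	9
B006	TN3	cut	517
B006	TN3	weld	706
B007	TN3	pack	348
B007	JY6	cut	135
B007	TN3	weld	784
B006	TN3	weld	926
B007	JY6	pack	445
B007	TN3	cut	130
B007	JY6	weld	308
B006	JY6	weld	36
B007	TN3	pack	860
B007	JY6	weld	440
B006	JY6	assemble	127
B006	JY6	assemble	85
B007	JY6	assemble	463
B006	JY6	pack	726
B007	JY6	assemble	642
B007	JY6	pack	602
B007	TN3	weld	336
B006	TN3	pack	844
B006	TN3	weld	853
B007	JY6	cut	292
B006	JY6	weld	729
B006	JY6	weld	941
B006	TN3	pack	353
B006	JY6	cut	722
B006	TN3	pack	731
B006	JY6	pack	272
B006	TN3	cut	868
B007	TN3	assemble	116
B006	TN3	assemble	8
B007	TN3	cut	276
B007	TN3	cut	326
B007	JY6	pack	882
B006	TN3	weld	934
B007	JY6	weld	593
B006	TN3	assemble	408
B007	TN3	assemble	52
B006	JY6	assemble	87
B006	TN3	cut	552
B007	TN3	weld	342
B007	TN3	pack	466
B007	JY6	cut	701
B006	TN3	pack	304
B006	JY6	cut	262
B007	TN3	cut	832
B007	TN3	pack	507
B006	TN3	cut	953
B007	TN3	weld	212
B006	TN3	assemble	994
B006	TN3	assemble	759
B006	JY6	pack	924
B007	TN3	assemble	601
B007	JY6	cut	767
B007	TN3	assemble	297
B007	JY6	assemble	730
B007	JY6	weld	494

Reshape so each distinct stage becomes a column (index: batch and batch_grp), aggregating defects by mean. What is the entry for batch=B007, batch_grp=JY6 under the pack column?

512.75

Rows with batch=B007, batch_grp=JY6 and stage=pack: defects values are 122, 445, 602, 882.
(122 + 445 + 602 + 882) / 4 = 512.75.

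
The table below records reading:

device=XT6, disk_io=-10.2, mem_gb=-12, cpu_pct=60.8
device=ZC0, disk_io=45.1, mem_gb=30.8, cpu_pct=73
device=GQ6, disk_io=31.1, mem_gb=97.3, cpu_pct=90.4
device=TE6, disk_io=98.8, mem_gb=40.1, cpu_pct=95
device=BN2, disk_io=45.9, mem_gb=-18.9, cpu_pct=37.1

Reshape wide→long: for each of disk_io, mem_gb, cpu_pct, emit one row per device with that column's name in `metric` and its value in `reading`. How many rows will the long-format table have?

15

5 device values × 3 melted columns = 15 rows.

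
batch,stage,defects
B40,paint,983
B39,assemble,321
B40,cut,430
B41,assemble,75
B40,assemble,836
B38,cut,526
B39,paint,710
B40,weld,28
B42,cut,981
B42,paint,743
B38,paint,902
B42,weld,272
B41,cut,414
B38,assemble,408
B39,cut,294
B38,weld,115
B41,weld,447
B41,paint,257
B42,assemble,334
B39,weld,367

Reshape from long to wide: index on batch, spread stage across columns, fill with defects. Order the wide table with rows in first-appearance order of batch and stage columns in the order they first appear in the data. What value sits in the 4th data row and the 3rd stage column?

With rows in first-appearance order of batch, row 4 is batch=B38. stage columns in first-appearance order: paint, assemble, cut, weld; column 3 is cut.
Long rows with batch=B38, stage=cut: defects = 526.

526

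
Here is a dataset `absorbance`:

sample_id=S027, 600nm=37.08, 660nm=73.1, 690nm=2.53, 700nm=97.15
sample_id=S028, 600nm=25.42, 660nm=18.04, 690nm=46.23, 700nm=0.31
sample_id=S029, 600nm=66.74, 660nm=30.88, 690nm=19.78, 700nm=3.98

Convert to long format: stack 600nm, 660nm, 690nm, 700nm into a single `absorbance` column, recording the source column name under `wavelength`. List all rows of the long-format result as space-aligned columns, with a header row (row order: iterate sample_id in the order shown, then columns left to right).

sample_id  wavelength  absorbance
S027       600nm       37.08     
S027       660nm       73.1      
S027       690nm       2.53      
S027       700nm       97.15     
S028       600nm       25.42     
S028       660nm       18.04     
S028       690nm       46.23     
S028       700nm       0.31      
S029       600nm       66.74     
S029       660nm       30.88     
S029       690nm       19.78     
S029       700nm       3.98      

Each (sample_id, column) pair becomes one row: 3 × 4 = 12 rows.
For example, (S027, 600nm) → absorbance=37.08.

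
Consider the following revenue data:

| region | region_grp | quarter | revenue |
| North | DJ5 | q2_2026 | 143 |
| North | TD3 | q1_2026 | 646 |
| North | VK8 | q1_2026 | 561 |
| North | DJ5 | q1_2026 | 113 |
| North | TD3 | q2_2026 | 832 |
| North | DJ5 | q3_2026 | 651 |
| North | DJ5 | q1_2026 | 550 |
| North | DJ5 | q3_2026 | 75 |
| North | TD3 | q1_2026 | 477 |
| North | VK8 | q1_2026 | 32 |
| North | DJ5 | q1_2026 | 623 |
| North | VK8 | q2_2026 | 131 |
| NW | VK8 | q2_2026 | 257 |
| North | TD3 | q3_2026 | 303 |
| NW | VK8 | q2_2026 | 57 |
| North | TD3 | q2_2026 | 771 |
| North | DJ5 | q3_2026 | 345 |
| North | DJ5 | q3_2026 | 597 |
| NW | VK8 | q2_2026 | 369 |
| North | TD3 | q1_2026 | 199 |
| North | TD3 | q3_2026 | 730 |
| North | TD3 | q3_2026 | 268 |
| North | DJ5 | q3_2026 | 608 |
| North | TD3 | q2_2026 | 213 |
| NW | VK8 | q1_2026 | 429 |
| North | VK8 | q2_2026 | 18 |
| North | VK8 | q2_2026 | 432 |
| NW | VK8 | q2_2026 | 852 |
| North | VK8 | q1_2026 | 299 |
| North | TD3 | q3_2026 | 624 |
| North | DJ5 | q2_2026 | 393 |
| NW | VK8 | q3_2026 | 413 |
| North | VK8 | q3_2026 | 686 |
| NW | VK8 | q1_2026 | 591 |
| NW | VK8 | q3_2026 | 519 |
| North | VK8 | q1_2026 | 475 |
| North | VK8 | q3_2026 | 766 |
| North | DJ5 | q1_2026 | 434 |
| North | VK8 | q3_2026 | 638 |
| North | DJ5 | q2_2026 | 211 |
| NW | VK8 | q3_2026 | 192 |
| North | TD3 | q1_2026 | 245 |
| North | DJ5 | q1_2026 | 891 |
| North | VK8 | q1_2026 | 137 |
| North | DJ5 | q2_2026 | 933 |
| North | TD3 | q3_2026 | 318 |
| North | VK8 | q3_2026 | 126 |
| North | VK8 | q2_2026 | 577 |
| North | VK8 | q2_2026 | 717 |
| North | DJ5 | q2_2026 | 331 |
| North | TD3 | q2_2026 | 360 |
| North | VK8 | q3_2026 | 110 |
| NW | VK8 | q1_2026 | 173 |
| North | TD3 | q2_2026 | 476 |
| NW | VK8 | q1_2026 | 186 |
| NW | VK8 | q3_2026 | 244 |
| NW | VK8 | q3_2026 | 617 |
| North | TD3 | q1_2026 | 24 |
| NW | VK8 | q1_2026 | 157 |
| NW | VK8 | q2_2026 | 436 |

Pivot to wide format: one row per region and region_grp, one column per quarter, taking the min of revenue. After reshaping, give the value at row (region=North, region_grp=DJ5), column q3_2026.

75

Rows with region=North, region_grp=DJ5 and quarter=q3_2026: revenue values are 651, 75, 345, 597, 608.
min(651, 75, 345, 597, 608) = 75.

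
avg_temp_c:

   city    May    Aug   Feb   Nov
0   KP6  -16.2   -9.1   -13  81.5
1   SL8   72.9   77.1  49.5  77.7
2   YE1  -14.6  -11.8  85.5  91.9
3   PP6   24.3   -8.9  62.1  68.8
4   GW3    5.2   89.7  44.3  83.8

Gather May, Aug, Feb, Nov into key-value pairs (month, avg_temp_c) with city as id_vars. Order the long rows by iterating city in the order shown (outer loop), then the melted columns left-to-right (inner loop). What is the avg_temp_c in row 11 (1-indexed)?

85.5

20 rows total (5 × 4). Row 11: index ⌊(11-1)/4⌋ = 2 into city → YE1; (11-1) mod 4 = 2 into the melted columns → Feb.
So row 11 is (YE1, Feb, 85.5); avg_temp_c = 85.5.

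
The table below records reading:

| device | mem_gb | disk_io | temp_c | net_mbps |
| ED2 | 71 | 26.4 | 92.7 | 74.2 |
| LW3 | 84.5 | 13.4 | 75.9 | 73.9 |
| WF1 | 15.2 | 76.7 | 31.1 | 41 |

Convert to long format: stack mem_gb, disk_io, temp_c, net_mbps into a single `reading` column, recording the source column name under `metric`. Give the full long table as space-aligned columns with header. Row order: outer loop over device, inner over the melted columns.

Each (device, column) pair becomes one row: 3 × 4 = 12 rows.
For example, (ED2, mem_gb) → reading=71.

device  metric    reading
ED2     mem_gb    71     
ED2     disk_io   26.4   
ED2     temp_c    92.7   
ED2     net_mbps  74.2   
LW3     mem_gb    84.5   
LW3     disk_io   13.4   
LW3     temp_c    75.9   
LW3     net_mbps  73.9   
WF1     mem_gb    15.2   
WF1     disk_io   76.7   
WF1     temp_c    31.1   
WF1     net_mbps  41     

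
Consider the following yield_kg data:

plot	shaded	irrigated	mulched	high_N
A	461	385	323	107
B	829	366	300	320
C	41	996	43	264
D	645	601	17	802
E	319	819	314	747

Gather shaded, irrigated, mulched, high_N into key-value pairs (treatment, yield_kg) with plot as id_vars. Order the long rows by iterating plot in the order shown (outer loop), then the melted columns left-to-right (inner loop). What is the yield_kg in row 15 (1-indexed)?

20 rows total (5 × 4). Row 15: index ⌊(15-1)/4⌋ = 3 into plot → D; (15-1) mod 4 = 2 into the melted columns → mulched.
So row 15 is (D, mulched, 17); yield_kg = 17.

17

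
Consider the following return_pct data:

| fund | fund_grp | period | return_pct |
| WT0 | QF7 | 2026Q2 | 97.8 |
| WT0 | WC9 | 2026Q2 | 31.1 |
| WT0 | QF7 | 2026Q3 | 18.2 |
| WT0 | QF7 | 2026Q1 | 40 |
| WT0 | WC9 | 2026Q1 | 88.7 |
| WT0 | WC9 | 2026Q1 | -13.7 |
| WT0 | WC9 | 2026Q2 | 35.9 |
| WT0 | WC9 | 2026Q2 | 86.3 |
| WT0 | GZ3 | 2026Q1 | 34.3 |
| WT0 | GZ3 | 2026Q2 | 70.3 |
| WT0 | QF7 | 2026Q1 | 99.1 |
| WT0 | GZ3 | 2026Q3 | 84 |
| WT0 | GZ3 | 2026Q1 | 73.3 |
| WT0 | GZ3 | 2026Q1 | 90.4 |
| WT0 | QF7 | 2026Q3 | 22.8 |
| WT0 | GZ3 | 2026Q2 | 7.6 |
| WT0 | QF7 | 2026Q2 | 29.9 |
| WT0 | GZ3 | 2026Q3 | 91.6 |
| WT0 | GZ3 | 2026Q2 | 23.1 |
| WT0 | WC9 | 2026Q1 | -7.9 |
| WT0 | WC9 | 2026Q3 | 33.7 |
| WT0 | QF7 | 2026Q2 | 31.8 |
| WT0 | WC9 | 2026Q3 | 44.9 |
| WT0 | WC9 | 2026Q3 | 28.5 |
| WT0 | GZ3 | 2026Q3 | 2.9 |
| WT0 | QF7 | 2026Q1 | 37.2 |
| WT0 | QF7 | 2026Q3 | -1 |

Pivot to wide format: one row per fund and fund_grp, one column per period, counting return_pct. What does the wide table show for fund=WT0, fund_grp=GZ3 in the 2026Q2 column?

3

Rows with fund=WT0, fund_grp=GZ3 and period=2026Q2: return_pct values are 70.3, 7.6, 23.1.
3 rows match — count = 3.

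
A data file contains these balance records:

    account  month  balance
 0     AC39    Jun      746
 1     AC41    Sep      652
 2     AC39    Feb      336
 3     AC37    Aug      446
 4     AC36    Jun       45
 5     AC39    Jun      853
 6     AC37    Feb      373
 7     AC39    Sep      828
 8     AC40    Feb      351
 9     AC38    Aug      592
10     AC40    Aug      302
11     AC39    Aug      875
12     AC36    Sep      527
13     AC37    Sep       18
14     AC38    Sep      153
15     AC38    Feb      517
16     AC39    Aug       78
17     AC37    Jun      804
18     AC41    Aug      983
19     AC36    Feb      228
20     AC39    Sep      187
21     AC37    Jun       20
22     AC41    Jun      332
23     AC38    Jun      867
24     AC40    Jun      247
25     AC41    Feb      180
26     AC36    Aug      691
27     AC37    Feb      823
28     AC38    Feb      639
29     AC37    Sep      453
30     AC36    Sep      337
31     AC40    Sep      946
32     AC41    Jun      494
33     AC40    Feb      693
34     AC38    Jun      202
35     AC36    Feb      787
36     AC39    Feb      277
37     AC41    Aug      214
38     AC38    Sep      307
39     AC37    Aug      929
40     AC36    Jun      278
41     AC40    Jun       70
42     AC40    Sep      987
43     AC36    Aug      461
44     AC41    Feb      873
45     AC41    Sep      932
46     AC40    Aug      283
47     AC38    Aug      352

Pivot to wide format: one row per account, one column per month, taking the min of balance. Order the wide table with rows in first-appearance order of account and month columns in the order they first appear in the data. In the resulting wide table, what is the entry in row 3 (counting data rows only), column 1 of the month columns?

With rows in first-appearance order of account, row 3 is account=AC37. month columns in first-appearance order: Jun, Sep, Feb, Aug; column 1 is Jun.
Long rows with account=AC37, month=Jun: min(804, 20) = 20.

20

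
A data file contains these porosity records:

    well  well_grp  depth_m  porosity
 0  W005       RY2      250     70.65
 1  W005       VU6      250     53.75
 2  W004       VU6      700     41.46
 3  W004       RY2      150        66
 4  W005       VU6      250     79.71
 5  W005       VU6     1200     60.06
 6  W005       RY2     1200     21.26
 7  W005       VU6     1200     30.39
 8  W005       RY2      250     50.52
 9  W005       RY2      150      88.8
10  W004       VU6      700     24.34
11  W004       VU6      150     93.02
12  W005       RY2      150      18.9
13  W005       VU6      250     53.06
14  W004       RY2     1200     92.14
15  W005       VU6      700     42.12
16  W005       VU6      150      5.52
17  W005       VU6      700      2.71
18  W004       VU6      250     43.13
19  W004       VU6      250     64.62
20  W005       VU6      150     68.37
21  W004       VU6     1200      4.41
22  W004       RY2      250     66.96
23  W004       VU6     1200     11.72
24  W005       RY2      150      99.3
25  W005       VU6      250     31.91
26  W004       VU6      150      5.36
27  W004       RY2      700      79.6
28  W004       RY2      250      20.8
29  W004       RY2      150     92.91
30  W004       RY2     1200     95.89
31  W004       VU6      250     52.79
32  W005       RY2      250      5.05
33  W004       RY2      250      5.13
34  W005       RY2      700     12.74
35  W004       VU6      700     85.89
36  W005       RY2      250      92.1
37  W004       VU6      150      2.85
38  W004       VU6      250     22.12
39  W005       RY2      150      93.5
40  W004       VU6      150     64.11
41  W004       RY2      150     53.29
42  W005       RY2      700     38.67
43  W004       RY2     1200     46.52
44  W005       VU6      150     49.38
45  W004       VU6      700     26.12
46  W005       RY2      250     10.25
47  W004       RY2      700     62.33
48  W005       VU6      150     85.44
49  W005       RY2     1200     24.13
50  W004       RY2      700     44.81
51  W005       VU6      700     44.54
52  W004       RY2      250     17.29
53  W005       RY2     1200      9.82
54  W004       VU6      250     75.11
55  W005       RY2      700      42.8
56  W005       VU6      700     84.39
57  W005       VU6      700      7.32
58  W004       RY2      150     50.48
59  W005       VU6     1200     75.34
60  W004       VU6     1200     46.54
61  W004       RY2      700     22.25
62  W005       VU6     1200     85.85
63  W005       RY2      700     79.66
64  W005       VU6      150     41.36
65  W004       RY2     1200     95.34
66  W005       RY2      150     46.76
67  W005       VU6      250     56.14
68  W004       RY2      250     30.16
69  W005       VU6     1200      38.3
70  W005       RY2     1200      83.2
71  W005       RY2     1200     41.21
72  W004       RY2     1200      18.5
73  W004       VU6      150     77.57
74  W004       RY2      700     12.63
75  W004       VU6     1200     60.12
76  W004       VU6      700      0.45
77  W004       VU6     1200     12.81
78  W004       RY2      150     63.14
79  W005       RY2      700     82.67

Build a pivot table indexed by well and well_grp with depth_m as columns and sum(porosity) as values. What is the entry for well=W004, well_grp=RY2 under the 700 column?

221.62

Rows with well=W004, well_grp=RY2 and depth_m=700: porosity values are 79.6, 62.33, 44.81, 22.25, 12.63.
79.6 + 62.33 + 44.81 + 22.25 + 12.63 = 221.62.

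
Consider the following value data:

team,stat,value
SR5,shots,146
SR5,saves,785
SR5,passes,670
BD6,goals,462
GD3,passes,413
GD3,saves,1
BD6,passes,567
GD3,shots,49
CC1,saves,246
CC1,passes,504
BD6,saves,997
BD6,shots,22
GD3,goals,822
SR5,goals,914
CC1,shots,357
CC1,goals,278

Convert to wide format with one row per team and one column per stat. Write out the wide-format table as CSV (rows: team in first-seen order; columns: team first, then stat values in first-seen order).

team,shots,saves,passes,goals
SR5,146,785,670,914
BD6,22,997,567,462
GD3,49,1,413,822
CC1,357,246,504,278

Columns: team plus the 4 distinct stat values (shots, saves, passes, goals).
For example, row SR5 column shots takes value=146 from the long row (SR5, shots).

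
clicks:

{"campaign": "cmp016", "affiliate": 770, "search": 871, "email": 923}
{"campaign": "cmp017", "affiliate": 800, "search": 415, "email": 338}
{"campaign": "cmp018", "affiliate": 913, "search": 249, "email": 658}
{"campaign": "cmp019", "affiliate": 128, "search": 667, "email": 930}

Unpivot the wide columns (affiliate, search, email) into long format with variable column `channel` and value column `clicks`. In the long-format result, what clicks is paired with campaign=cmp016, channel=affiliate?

770

Unpivoting turns each (campaign, wide-column) pair into one long row.
The wide cell at row cmp016, column affiliate holds 770, so the long row (cmp016, affiliate) has clicks=770.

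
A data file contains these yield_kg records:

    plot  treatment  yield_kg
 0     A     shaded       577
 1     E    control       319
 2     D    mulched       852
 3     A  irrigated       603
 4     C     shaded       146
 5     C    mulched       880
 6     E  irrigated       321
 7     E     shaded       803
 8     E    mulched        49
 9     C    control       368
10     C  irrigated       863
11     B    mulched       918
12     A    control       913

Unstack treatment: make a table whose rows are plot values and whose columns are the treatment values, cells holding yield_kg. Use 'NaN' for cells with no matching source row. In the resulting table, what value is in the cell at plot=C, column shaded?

146

The long row with plot=C, treatment=shaded has yield_kg=146.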